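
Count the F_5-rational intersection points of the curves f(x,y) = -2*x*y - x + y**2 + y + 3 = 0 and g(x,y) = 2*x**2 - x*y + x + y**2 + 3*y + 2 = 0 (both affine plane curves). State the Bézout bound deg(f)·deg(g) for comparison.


Common zeros: {(0, 3)}; count = 1; Bézout bound = 4.

deg(f) = 2, deg(g) = 2, so Bézout bound = 4.
Scan x ∈ F_5. For each x, list the y ∈ F_5 with f(x, y) ≡ 0 and those with g(x, y) ≡ 0 (mod 5); the common zeros in that column are the intersection.
  x = 0: f ≡ 0 at y ∈ {1, 3}; g ≡ 0 at y ∈ {3, 4}; common: {3}.
  x = 1: f ≡ 0 at y ∈ ∅; g ≡ 0 at y ∈ {0, 3}; common: ∅.
  x = 2: f ≡ 0 at y ∈ {4}; g ≡ 0 at y ∈ ∅; common: ∅.
  x = 3: f ≡ 0 at y ∈ {0}; g ≡ 0 at y ∈ ∅; common: ∅.
  x = 4: f ≡ 0 at y ∈ ∅; g ≡ 0 at y ∈ {2, 4}; common: ∅.
Collecting: common zeros = {(0, 3)}, so the count is 1.
Comparison with the Bézout bound: 1 ≤ 4 = deg(f)·deg(g), as expected for curves with no common component (the affine F_5-count falls short of the bound because intersections may lie at infinity, over extension fields, or carry multiplicity).


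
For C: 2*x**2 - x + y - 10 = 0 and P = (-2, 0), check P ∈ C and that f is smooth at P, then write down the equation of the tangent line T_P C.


Tangent line at P: -9*x + y - 18 = 0.

Step 1: f(-2, 0) = 0, so P lies on C.
Step 2: partial derivatives
  f_x(x, y) = 4*x - 1, f_y(x, y) = 1.
  f_x(P) = -9, f_y(P) = 1 (gradient nonzero, so P is smooth).
Step 3: tangent line at P: -9·(x − -2) + 1·(y − 0) = 0.
Expanding: -9*x + y - 18 = 0.


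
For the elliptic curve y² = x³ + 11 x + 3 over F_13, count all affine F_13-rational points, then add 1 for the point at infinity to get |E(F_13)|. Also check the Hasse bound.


Affine points = {(0, 4), (0, 9), (5, 1), (5, 12), (6, 5), (6, 8), (9, 5), (9, 8), (11, 5), (11, 8), (12, 2), (12, 11)}; affine count = 12; |E(F_13)| = 13.

Discriminant check: Δ ∝ 4a³ + 27b² = 4·11³ + 27·3² = 4·1331 + 27·9 ≡ 3 (mod 13). Nonzero ⇒ E is nonsingular.
For each x ∈ F_13, compute rhs = x³ + 11·x + 3 mod 13, then count y ∈ F_13 with y² ≡ rhs.
  x = 0: rhs = 3, matching y values: 4, 9 (2 points).
  x = 1: rhs = 2, matching y values: none (0 points).
  x = 2: rhs = 7, matching y values: none (0 points).
  x = 3: rhs = 11, matching y values: none (0 points).
  x = 4: rhs = 7, matching y values: none (0 points).
  x = 5: rhs = 1, matching y values: 1, 12 (2 points).
  x = 6: rhs = 12, matching y values: 5, 8 (2 points).
  x = 7: rhs = 7, matching y values: none (0 points).
  x = 8: rhs = 5, matching y values: none (0 points).
  x = 9: rhs = 12, matching y values: 5, 8 (2 points).
  x = 10: rhs = 8, matching y values: none (0 points).
  x = 11: rhs = 12, matching y values: 5, 8 (2 points).
  x = 12: rhs = 4, matching y values: 2, 11 (2 points).
Total affine count: 12.
Full point count |E(F_13)| = 12 + 1 = 13.
Hasse bound: |13 − (13+1)| = |-1| = 1 ≤ 2√13 ≈ 7.2111 ✓.


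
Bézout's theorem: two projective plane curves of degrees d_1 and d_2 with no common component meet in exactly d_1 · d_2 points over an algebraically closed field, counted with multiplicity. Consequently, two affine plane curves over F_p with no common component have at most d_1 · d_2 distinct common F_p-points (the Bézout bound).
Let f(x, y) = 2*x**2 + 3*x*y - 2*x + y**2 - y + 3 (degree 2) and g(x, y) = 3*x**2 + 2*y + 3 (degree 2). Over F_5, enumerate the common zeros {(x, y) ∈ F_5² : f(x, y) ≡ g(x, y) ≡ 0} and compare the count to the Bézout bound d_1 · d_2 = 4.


Common zeros: {(3, 0)}; count = 1; Bézout bound = 4.

deg(f) = 2, deg(g) = 2, so Bézout bound = 4.
Scan x ∈ F_5. For each x, list the y ∈ F_5 with f(x, y) ≡ 0 and those with g(x, y) ≡ 0 (mod 5); the common zeros in that column are the intersection.
  x = 0: f ≡ 0 at y ∈ {2, 4}; g ≡ 0 at y ∈ {1}; common: ∅.
  x = 1: f ≡ 0 at y ∈ ∅; g ≡ 0 at y ∈ {2}; common: ∅.
  x = 2: f ≡ 0 at y ∈ ∅; g ≡ 0 at y ∈ {0}; common: ∅.
  x = 3: f ≡ 0 at y ∈ {0, 2}; g ≡ 0 at y ∈ {0}; common: {0}.
  x = 4: f ≡ 0 at y ∈ ∅; g ≡ 0 at y ∈ {2}; common: ∅.
Collecting: common zeros = {(3, 0)}, so the count is 1.
Comparison with the Bézout bound: 1 ≤ 4 = deg(f)·deg(g), as expected for curves with no common component (the affine F_5-count falls short of the bound because intersections may lie at infinity, over extension fields, or carry multiplicity).


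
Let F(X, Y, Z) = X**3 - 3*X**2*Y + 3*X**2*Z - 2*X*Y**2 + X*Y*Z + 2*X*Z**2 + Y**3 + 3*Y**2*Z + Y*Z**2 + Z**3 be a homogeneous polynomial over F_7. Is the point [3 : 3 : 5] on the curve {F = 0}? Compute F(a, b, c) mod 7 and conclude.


F(3,3,5) ≡ 3 (mod 7); P is NOT on the curve.

Evaluate F(3, 3, 5) term-by-term (mod 7).
  X**3 ↦ 1·27·1·1 = 27
  -3*X**2*Y ↦ -3·9·3·1 = -81
  3*X**2*Z ↦ 3·9·1·5 = 135
  -2*X*Y**2 ↦ -2·3·9·1 = -54
  X*Y*Z ↦ 1·3·3·5 = 45
  2*X*Z**2 ↦ 2·3·1·25 = 150
  Y**3 ↦ 1·1·27·1 = 27
  3*Y**2*Z ↦ 3·1·9·5 = 135
  Y*Z**2 ↦ 1·1·3·25 = 75
  Z**3 ↦ 1·1·1·125 = 125
Sum: F(3, 3, 5) = (27) + (-81) + (135) + (-54) + (45) + (150) + (27) + (135) + (75) + (125) = 584.
Reducing mod 7: 584 ≡ 3 (mod 7).
Since F(a, b, c) ≡ 3 ≠ 0 (mod 7), P does NOT lie on the curve.


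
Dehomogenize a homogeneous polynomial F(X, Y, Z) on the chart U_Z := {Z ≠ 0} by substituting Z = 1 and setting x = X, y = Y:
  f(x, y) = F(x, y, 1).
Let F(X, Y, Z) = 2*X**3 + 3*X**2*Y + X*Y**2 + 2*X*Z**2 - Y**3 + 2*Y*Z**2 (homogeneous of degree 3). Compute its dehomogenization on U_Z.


f(x, y) = 2*x**3 + 3*x**2*y + x*y**2 + 2*x - y**3 + 2*y

On U_Z we set Z = 1. Each monomial c·X^i·Y^j·Z^k in F becomes c·x^i·y^j·1^k = c·x^i·y^j.
Substituting Z = 1: F(X, Y, 1) = 2*x**3 + 3*x**2*y + x*y**2 + 2*x - y**3 + 2*y.
Note: deg(f) ≤ deg(F) = 3; strict inequality happens when F is divisible by Z (lost terms).


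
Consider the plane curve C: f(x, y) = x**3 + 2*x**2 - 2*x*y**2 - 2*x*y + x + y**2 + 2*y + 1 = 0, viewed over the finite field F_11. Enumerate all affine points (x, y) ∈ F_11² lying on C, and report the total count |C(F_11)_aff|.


Affine F_11-points: {(0, 10), (1, 4), (1, 7), (2, 5), (2, 9), (4, 1), (4, 6), (6, 2), (8, 0), (8, 2), (9, 5), (9, 7), (10, 7), (10, 10)}; count = 14.

For each of the 121 pairs (x, y) ∈ F_11², evaluate f(x, y) mod 11. Record the zeros.
  x = 0: [0↦1, 1↦4, 2↦9, 3↦5, 4↦3, 5↦3, 6↦5, 7↦9, 8↦4, 9↦1, 10↦0]  zeros at y ∈ {10}
  x = 1: [0↦5, 1↦4, 2↦1, 3↦7, 4↦0, 5↦2, 6↦2, 7↦0, 8↦7, 9↦1, 10↦4]  zeros at y ∈ {4, 7}
  x = 2: [0↦8, 1↦3, 2↦3, 3↦8, 4↦7, 5↦0, 6↦9, 7↦1, 8↦9, 9↦0, 10↦7]  zeros at y ∈ {5, 9}
  x = 3: [0↦5, 1↦7, 2↦10, 3↦3, 4↦8, 5↦3, 6↦10, 7↦7, 8↦5, 9↦4, 10↦4]  zeros at y ∈ ∅
  x = 4: [0↦2, 1↦0, 2↦6, 3↦9, 4↦9, 5↦6, 6↦0, 7↦2, 8↦1, 9↦8, 10↦1]  zeros at y ∈ {1, 6}
  x = 5: [0↦5, 1↦10, 2↦8, 3↦10, 4↦5, 5↦4, 6↦7, 7↦3, 8↦3, 9↦7, 10↦4]  zeros at y ∈ ∅
  x = 6: [0↦9, 1↦10, 2↦0, 3↦1, 4↦2, 5↦3, 6↦4, 7↦5, 8↦6, 9↦7, 10↦8]  zeros at y ∈ {2}
  x = 7: [0↦9, 1↦6, 2↦10, 3↦10, 4↦6, 5↦9, 6↦8, 7↦3, 8↦5, 9↦3, 10↦8]  zeros at y ∈ ∅
  x = 8: [0↦0, 1↦4, 2↦0, 3↦10, 4↦1, 5↦6, 6↦3, 7↦3, 8↦6, 9↦1, 10↦10]  zeros at y ∈ {0, 2}
  x = 9: [0↦10, 1↦10, 2↦9, 3↦7, 4↦4, 5↦0, 6↦6, 7↦0, 8↦4, 9↦7, 10↦9]  zeros at y ∈ {5, 7}
  x = 10: [0↦1, 1↦8, 2↦10, 3↦7, 4↦10, 5↦8, 6↦1, 7↦0, 8↦5, 9↦5, 10↦0]  zeros at y ∈ {7, 10}
Collecting zeros: affine points = {(0, 10), (1, 4), (1, 7), (2, 5), (2, 9), (4, 1), (4, 6), (6, 2), (8, 0), (8, 2), (9, 5), (9, 7), (10, 7), (10, 10)}.
Total count |C(F_11)_aff| = 14.


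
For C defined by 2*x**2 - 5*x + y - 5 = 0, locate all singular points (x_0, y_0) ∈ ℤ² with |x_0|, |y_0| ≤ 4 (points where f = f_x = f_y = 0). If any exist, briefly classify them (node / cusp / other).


No singular points in the scanned grid; C is smooth there.

Compute partial derivatives:
  f_x = 4*x - 5.
  f_y = 1.
f_y = 1 is a nonzero constant, so f_y never vanishes: no point (x, y) can satisfy f = f_x = f_y = 0. In particular no (x, y) ∈ {−4, ..., 4}² is singular; the curve is smooth.


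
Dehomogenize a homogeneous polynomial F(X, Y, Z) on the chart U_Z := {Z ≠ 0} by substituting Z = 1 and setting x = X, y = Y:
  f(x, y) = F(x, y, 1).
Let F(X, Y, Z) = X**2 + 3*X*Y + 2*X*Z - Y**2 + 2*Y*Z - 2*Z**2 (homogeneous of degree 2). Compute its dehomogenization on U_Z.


f(x, y) = x**2 + 3*x*y + 2*x - y**2 + 2*y - 2

On U_Z we set Z = 1. Each monomial c·X^i·Y^j·Z^k in F becomes c·x^i·y^j·1^k = c·x^i·y^j.
Substituting Z = 1: F(X, Y, 1) = x**2 + 3*x*y + 2*x - y**2 + 2*y - 2.
Note: deg(f) ≤ deg(F) = 2; strict inequality happens when F is divisible by Z (lost terms).


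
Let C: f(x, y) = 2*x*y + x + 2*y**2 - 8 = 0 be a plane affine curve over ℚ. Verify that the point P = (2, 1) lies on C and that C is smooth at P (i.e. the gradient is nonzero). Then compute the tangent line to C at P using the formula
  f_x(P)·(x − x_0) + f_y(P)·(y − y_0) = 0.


Tangent line at P: 3*x + 8*y - 14 = 0.

Step 1: f(2, 1) = 0, so P lies on C.
Step 2: partial derivatives
  f_x(x, y) = 2*y + 1, f_y(x, y) = 2*x + 4*y.
  f_x(P) = 3, f_y(P) = 8 (gradient nonzero, so P is smooth).
Step 3: tangent line at P: 3·(x − 2) + 8·(y − 1) = 0.
Expanding: 3*x + 8*y - 14 = 0.


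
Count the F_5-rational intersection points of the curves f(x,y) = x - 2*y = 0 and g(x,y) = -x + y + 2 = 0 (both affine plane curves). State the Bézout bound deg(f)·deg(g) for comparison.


Common zeros: {(4, 2)}; count = 1; Bézout bound = 1.

deg(f) = 1, deg(g) = 1, so Bézout bound = 1.
Scan x ∈ F_5. For each x, list the y ∈ F_5 with f(x, y) ≡ 0 and those with g(x, y) ≡ 0 (mod 5); the common zeros in that column are the intersection.
  x = 0: f ≡ 0 at y ∈ {0}; g ≡ 0 at y ∈ {3}; common: ∅.
  x = 1: f ≡ 0 at y ∈ {3}; g ≡ 0 at y ∈ {4}; common: ∅.
  x = 2: f ≡ 0 at y ∈ {1}; g ≡ 0 at y ∈ {0}; common: ∅.
  x = 3: f ≡ 0 at y ∈ {4}; g ≡ 0 at y ∈ {1}; common: ∅.
  x = 4: f ≡ 0 at y ∈ {2}; g ≡ 0 at y ∈ {2}; common: {2}.
Collecting: common zeros = {(4, 2)}, so the count is 1.
Comparison with the Bézout bound: 1 ≤ 1 = deg(f)·deg(g), as expected for curves with no common component (the bound is attained).


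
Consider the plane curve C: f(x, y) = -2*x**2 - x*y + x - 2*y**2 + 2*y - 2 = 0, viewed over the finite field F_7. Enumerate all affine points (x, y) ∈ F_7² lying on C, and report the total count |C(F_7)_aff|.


Affine F_7-points: {(0, 3), (0, 5), (4, 2), (4, 4), (5, 4), (5, 5), (6, 2), (6, 3)}; count = 8.

For each of the 49 pairs (x, y) ∈ F_7², evaluate f(x, y) mod 7. Record the zeros.
  x = 0: [0↦5, 1↦5, 2↦1, 3↦0, 4↦2, 5↦0, 6↦1]  zeros at y ∈ {3, 5}
  x = 1: [0↦4, 1↦3, 2↦5, 3↦3, 4↦4, 5↦1, 6↦1]  zeros at y ∈ ∅
  x = 2: [0↦6, 1↦4, 2↦5, 3↦2, 4↦2, 5↦5, 6↦4]  zeros at y ∈ ∅
  x = 3: [0↦4, 1↦1, 2↦1, 3↦4, 4↦3, 5↦5, 6↦3]  zeros at y ∈ ∅
  x = 4: [0↦5, 1↦1, 2↦0, 3↦2, 4↦0, 5↦1, 6↦5]  zeros at y ∈ {2, 4}
  x = 5: [0↦2, 1↦4, 2↦2, 3↦3, 4↦0, 5↦0, 6↦3]  zeros at y ∈ {4, 5}
  x = 6: [0↦2, 1↦3, 2↦0, 3↦0, 4↦3, 5↦2, 6↦4]  zeros at y ∈ {2, 3}
Collecting zeros: affine points = {(0, 3), (0, 5), (4, 2), (4, 4), (5, 4), (5, 5), (6, 2), (6, 3)}.
Total count |C(F_7)_aff| = 8.


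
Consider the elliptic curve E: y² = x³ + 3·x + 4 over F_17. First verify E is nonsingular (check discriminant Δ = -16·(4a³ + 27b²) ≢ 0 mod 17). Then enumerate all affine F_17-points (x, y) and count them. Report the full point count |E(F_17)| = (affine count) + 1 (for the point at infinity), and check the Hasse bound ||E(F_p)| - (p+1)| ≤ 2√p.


Affine points = {(0, 2), (0, 15), (1, 5), (1, 12), (2, 1), (2, 16), (5, 5), (5, 12), (6, 0), (8, 8), (8, 9), (11, 5), (11, 12), (12, 0), (13, 8), (13, 9), (14, 6), (14, 11), (16, 0)}; affine count = 19; |E(F_17)| = 20.

Discriminant check: Δ ∝ 4a³ + 27b² = 4·3³ + 27·4² = 4·27 + 27·16 ≡ 13 (mod 17). Nonzero ⇒ E is nonsingular.
For each x ∈ F_17, compute rhs = x³ + 3·x + 4 mod 17, then count y ∈ F_17 with y² ≡ rhs.
  x = 0: rhs = 4, matching y values: 2, 15 (2 points).
  x = 1: rhs = 8, matching y values: 5, 12 (2 points).
  x = 2: rhs = 1, matching y values: 1, 16 (2 points).
  x = 3: rhs = 6, matching y values: none (0 points).
  x = 4: rhs = 12, matching y values: none (0 points).
  x = 5: rhs = 8, matching y values: 5, 12 (2 points).
  x = 6: rhs = 0, matching y values: 0 (1 points).
  x = 7: rhs = 11, matching y values: none (0 points).
  x = 8: rhs = 13, matching y values: 8, 9 (2 points).
  x = 9: rhs = 12, matching y values: none (0 points).
  x = 10: rhs = 14, matching y values: none (0 points).
  x = 11: rhs = 8, matching y values: 5, 12 (2 points).
  x = 12: rhs = 0, matching y values: 0 (1 points).
  x = 13: rhs = 13, matching y values: 8, 9 (2 points).
  x = 14: rhs = 2, matching y values: 6, 11 (2 points).
  x = 15: rhs = 7, matching y values: none (0 points).
  x = 16: rhs = 0, matching y values: 0 (1 points).
Total affine count: 19.
Full point count |E(F_17)| = 19 + 1 = 20.
Hasse bound: |20 − (17+1)| = |2| = 2 ≤ 2√17 ≈ 8.2462 ✓.


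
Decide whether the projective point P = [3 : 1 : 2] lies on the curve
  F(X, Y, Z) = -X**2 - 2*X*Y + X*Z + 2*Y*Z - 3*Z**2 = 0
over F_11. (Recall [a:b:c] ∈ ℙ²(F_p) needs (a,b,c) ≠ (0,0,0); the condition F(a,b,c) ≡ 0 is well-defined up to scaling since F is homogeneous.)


F(3,1,2) ≡ 5 (mod 11); P is NOT on the curve.

Evaluate F(3, 1, 2) term-by-term (mod 11).
  -X**2 ↦ -1·9·1·1 = -9
  -2*X*Y ↦ -2·3·1·1 = -6
  X*Z ↦ 1·3·1·2 = 6
  2*Y*Z ↦ 2·1·1·2 = 4
  -3*Z**2 ↦ -3·1·1·4 = -12
Sum: F(3, 1, 2) = (-9) + (-6) + (6) + (4) + (-12) = -17.
Reducing mod 11: -17 ≡ 5 (mod 11).
Since F(a, b, c) ≡ 5 ≠ 0 (mod 11), P does NOT lie on the curve.


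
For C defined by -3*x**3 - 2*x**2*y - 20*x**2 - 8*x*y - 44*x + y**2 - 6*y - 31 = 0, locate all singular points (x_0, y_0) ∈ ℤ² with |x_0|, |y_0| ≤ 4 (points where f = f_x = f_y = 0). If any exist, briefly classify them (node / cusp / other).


Singular points: {(-2, -1)}; classification: cusp.

Compute partial derivatives:
  f_x = -9*x**2 - 4*x*y - 40*x - 8*y - 44.
  f_y = -2*x**2 - 8*x + 2*y - 6.
Scan x_0 ∈ {−4, ..., 4}. For each x_0, f_y(x_0, y) is a polynomial in y; find its integer roots y ∈ {−4, ..., 4}, then test f_x and f at those candidates.
  x = -4: f_y(-4, y) = 2*y - 6; vanishes at y ∈ {3}. (-4, 3): f_x = -4 ≠ 0.
  x = -3: f_y(-3, y) = 2*y; vanishes at y ∈ {0}. (-3, 0): f_x = -5 ≠ 0.
  x = -2: f_y(-2, y) = 2*y + 2; vanishes at y ∈ {-1}. (-2, -1): f_x = 0, f = 0 — SINGULAR.
  x = -1: f_y(-1, y) = 2*y; vanishes at y ∈ {0}. (-1, 0): f_x = -13 ≠ 0.
  x = 0: f_y(0, y) = 2*y - 6; vanishes at y ∈ {3}. (0, 3): f_x = -68 ≠ 0.
  x = 1: f_y(1, y) = 2*y - 16; no integer root y with |y| ≤ 4.
  x = 2: f_y(2, y) = 2*y - 30; no integer root y with |y| ≤ 4.
  x = 3: f_y(3, y) = 2*y - 48; no integer root y with |y| ≤ 4.
  x = 4: f_y(4, y) = 2*y - 70; no integer root y with |y| ≤ 4.
Only singular point on the grid: (-2, -1).
Classify: substitute x = -2 + u, y = -1 + v and expand: f = -3*u**3 - 2*u**2*v + v**2.
No constant or linear terms (consistent with a singular point). Quadratic part: v**2. Cubic part: -3*u**3 - 2*u**2*v.
The quadratic part v**2 is a perfect square, so there is a single (double) tangent line v = 0, i.e. y = -1. Restricting the cubic part to that line (v = 0) leaves -3*u**3 ≠ 0, so f is not divisible by v and the branch is v² ≈ 3*u**3 to lowest order — this is a cusp.
Classification: cusp.


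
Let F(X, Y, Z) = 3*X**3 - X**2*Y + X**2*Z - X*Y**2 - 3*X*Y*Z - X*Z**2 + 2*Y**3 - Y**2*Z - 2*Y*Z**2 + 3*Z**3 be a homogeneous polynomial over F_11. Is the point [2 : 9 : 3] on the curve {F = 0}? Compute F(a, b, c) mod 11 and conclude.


F(2,9,3) ≡ 0 (mod 11); P is on the curve.

Evaluate F(2, 9, 3) term-by-term (mod 11).
  3*X**3 ↦ 3·8·1·1 = 24
  -X**2*Y ↦ -1·4·9·1 = -36
  X**2*Z ↦ 1·4·1·3 = 12
  -X*Y**2 ↦ -1·2·81·1 = -162
  -3*X*Y*Z ↦ -3·2·9·3 = -162
  -X*Z**2 ↦ -1·2·1·9 = -18
  2*Y**3 ↦ 2·1·729·1 = 1458
  -Y**2*Z ↦ -1·1·81·3 = -243
  -2*Y*Z**2 ↦ -2·1·9·9 = -162
  3*Z**3 ↦ 3·1·1·27 = 81
Sum: F(2, 9, 3) = (24) + (-36) + (12) + (-162) + (-162) + (-18) + (1458) + (-243) + (-162) + (81) = 792.
Reducing mod 11: 792 ≡ 0 (mod 11).
Since F(a, b, c) ≡ 0 (mod 11), P lies on the curve.


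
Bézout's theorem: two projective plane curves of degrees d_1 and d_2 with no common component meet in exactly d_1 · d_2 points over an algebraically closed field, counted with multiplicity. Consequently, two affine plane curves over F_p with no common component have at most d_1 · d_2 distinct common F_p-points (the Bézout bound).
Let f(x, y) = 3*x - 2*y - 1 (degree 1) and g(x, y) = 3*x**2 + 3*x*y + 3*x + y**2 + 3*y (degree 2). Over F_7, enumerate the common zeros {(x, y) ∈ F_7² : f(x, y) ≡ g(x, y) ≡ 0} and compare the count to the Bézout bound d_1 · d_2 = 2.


Common zeros: ∅; count = 0; Bézout bound = 2.

deg(f) = 1, deg(g) = 2, so Bézout bound = 2.
Scan x ∈ F_7. For each x, list the y ∈ F_7 with f(x, y) ≡ 0 and those with g(x, y) ≡ 0 (mod 7); the common zeros in that column are the intersection.
  x = 0: f ≡ 0 at y ∈ {3}; g ≡ 0 at y ∈ {0, 4}; common: ∅.
  x = 1: f ≡ 0 at y ∈ {1}; g ≡ 0 at y ∈ ∅; common: ∅.
  x = 2: f ≡ 0 at y ∈ {6}; g ≡ 0 at y ∈ {1, 4}; common: ∅.
  x = 3: f ≡ 0 at y ∈ {4}; g ≡ 0 at y ∈ {1}; common: ∅.
  x = 4: f ≡ 0 at y ∈ {2}; g ≡ 0 at y ∈ ∅; common: ∅.
  x = 5: f ≡ 0 at y ∈ {0}; g ≡ 0 at y ∈ ∅; common: ∅.
  x = 6: f ≡ 0 at y ∈ {5}; g ≡ 0 at y ∈ {0}; common: ∅.
Collecting: common zeros = ∅, so the count is 0.
Comparison with the Bézout bound: 0 ≤ 2 = deg(f)·deg(g), as expected for curves with no common component (the affine F_7-count falls short of the bound because intersections may lie at infinity, over extension fields, or carry multiplicity).


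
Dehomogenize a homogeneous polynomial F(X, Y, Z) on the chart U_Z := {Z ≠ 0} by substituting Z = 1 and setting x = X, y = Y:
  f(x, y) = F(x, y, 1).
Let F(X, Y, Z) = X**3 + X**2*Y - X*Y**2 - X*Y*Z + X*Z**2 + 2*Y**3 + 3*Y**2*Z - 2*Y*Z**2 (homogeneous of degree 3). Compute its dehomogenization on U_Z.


f(x, y) = x**3 + x**2*y - x*y**2 - x*y + x + 2*y**3 + 3*y**2 - 2*y

On U_Z we set Z = 1. Each monomial c·X^i·Y^j·Z^k in F becomes c·x^i·y^j·1^k = c·x^i·y^j.
Substituting Z = 1: F(X, Y, 1) = x**3 + x**2*y - x*y**2 - x*y + x + 2*y**3 + 3*y**2 - 2*y.
Note: deg(f) ≤ deg(F) = 3; strict inequality happens when F is divisible by Z (lost terms).


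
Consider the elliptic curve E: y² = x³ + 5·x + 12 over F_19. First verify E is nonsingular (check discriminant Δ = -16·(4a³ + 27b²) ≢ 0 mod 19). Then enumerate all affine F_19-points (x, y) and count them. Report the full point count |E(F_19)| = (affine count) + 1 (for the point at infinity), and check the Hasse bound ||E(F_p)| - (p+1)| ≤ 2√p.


Affine points = {(2, 7), (2, 12), (3, 4), (3, 15), (4, 1), (4, 18), (6, 7), (6, 12), (9, 8), (9, 11), (10, 6), (10, 13), (11, 7), (11, 12), (15, 2), (15, 17), (18, 5), (18, 14)}; affine count = 18; |E(F_19)| = 19.

Discriminant check: Δ ∝ 4a³ + 27b² = 4·5³ + 27·12² = 4·125 + 27·144 ≡ 18 (mod 19). Nonzero ⇒ E is nonsingular.
For each x ∈ F_19, compute rhs = x³ + 5·x + 12 mod 19, then count y ∈ F_19 with y² ≡ rhs.
  x = 0: rhs = 12, matching y values: none (0 points).
  x = 1: rhs = 18, matching y values: none (0 points).
  x = 2: rhs = 11, matching y values: 7, 12 (2 points).
  x = 3: rhs = 16, matching y values: 4, 15 (2 points).
  x = 4: rhs = 1, matching y values: 1, 18 (2 points).
  x = 5: rhs = 10, matching y values: none (0 points).
  x = 6: rhs = 11, matching y values: 7, 12 (2 points).
  x = 7: rhs = 10, matching y values: none (0 points).
  x = 8: rhs = 13, matching y values: none (0 points).
  x = 9: rhs = 7, matching y values: 8, 11 (2 points).
  x = 10: rhs = 17, matching y values: 6, 13 (2 points).
  x = 11: rhs = 11, matching y values: 7, 12 (2 points).
  x = 12: rhs = 14, matching y values: none (0 points).
  x = 13: rhs = 13, matching y values: none (0 points).
  x = 14: rhs = 14, matching y values: none (0 points).
  x = 15: rhs = 4, matching y values: 2, 17 (2 points).
  x = 16: rhs = 8, matching y values: none (0 points).
  x = 17: rhs = 13, matching y values: none (0 points).
  x = 18: rhs = 6, matching y values: 5, 14 (2 points).
Total affine count: 18.
Full point count |E(F_19)| = 18 + 1 = 19.
Hasse bound: |19 − (19+1)| = |-1| = 1 ≤ 2√19 ≈ 8.7178 ✓.


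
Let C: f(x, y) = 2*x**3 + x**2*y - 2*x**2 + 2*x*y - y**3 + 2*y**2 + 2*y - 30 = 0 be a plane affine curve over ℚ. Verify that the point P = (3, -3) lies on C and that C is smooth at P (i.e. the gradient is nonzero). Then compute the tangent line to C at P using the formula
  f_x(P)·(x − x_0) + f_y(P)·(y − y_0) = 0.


Tangent line at P: 18*x - 22*y - 120 = 0.

Step 1: f(3, -3) = 0, so P lies on C.
Step 2: partial derivatives
  f_x(x, y) = 6*x**2 + 2*x*y - 4*x + 2*y, f_y(x, y) = x**2 + 2*x - 3*y**2 + 4*y + 2.
  f_x(P) = 18, f_y(P) = -22 (gradient nonzero, so P is smooth).
Step 3: tangent line at P: 18·(x − 3) + -22·(y − -3) = 0.
Expanding: 18*x - 22*y - 120 = 0.


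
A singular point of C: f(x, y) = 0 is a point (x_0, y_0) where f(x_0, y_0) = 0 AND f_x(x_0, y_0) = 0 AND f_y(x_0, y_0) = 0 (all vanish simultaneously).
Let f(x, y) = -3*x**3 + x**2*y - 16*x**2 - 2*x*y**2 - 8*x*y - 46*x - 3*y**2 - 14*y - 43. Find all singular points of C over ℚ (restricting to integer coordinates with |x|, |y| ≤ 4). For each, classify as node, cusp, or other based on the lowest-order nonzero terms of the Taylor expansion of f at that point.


Singular points: {(-2, -3)}; classification: node.

Compute partial derivatives:
  f_x = -9*x**2 + 2*x*y - 32*x - 2*y**2 - 8*y - 46.
  f_y = x**2 - 4*x*y - 8*x - 6*y - 14.
Scan x_0 ∈ {−4, ..., 4}. For each x_0, f_y(x_0, y) is a polynomial in y; find its integer roots y ∈ {−4, ..., 4}, then test f_x and f at those candidates.
  x = -4: f_y(-4, y) = 10*y + 34; no integer root y with |y| ≤ 4.
  x = -3: f_y(-3, y) = 6*y + 19; no integer root y with |y| ≤ 4.
  x = -2: f_y(-2, y) = 2*y + 6; vanishes at y ∈ {-3}. (-2, -3): f_x = 0, f = 0 — SINGULAR.
  x = -1: f_y(-1, y) = -2*y - 5; no integer root y with |y| ≤ 4.
  x = 0: f_y(0, y) = -6*y - 14; no integer root y with |y| ≤ 4.
  x = 1: f_y(1, y) = -10*y - 21; no integer root y with |y| ≤ 4.
  x = 2: f_y(2, y) = -14*y - 26; no integer root y with |y| ≤ 4.
  x = 3: f_y(3, y) = -18*y - 29; no integer root y with |y| ≤ 4.
  x = 4: f_y(4, y) = -22*y - 30; no integer root y with |y| ≤ 4.
Only singular point on the grid: (-2, -3).
Classify: substitute x = -2 + u, y = -3 + v and expand: f = -3*u**3 + u**2*v - u**2 - 2*u*v**2 + v**2.
No constant or linear terms (consistent with a singular point). Quadratic part: -u**2 + v**2. Cubic part: -3*u**3 + u**2*v - 2*u*v**2.
The quadratic part v**2 - u**2 = (v − u)(v + u) splits into two distinct linear factors, so there are two distinct tangent lines y − -3 = ±(x − -2) — this is a node (ordinary double point).
Classification: node.


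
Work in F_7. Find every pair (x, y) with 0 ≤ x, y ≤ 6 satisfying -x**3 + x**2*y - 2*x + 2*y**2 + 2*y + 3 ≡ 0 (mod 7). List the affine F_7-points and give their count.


Affine F_7-points: {(0, 1), (0, 5), (1, 0), (1, 2), (3, 2), (3, 3), (4, 1), (4, 4), (5, 2)}; count = 9.

For each of the 49 pairs (x, y) ∈ F_7², evaluate f(x, y) mod 7. Record the zeros.
  x = 0: [0↦3, 1↦0, 2↦1, 3↦6, 4↦1, 5↦0, 6↦3]  zeros at y ∈ {1, 5}
  x = 1: [0↦0, 1↦5, 2↦0, 3↦6, 4↦2, 5↦2, 6↦6]  zeros at y ∈ {0, 2}
  x = 2: [0↦5, 1↦6, 2↦4, 3↦6, 4↦5, 5↦1, 6↦1]  zeros at y ∈ ∅
  x = 3: [0↦5, 1↦4, 2↦0, 3↦0, 4↦4, 5↦5, 6↦3]  zeros at y ∈ {2, 3}
  x = 4: [0↦1, 1↦0, 2↦3, 3↦3, 4↦0, 5↦1, 6↦6]  zeros at y ∈ {1, 4}
  x = 5: [0↦1, 1↦2, 2↦0, 3↦2, 4↦1, 5↦4, 6↦4]  zeros at y ∈ {2}
  x = 6: [0↦6, 1↦4, 2↦6, 3↦5, 4↦1, 5↦1, 6↦5]  zeros at y ∈ ∅
Collecting zeros: affine points = {(0, 1), (0, 5), (1, 0), (1, 2), (3, 2), (3, 3), (4, 1), (4, 4), (5, 2)}.
Total count |C(F_7)_aff| = 9.


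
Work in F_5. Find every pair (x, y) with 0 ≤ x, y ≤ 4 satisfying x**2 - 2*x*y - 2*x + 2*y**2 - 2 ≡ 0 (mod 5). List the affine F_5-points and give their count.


Affine F_5-points: {(0, 1), (0, 4), (4, 1), (4, 3)}; count = 4.

For each of the 25 pairs (x, y) ∈ F_5², evaluate f(x, y) mod 5. Record the zeros.
  x = 0: [0↦3, 1↦0, 2↦1, 3↦1, 4↦0]  zeros at y ∈ {1, 4}
  x = 1: [0↦2, 1↦2, 2↦1, 3↦4, 4↦1]  zeros at y ∈ ∅
  x = 2: [0↦3, 1↦1, 2↦3, 3↦4, 4↦4]  zeros at y ∈ ∅
  x = 3: [0↦1, 1↦2, 2↦2, 3↦1, 4↦4]  zeros at y ∈ ∅
  x = 4: [0↦1, 1↦0, 2↦3, 3↦0, 4↦1]  zeros at y ∈ {1, 3}
Collecting zeros: affine points = {(0, 1), (0, 4), (4, 1), (4, 3)}.
Total count |C(F_5)_aff| = 4.


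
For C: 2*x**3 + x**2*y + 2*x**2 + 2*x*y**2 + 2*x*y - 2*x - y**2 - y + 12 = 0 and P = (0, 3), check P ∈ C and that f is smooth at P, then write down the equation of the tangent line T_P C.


Tangent line at P: 22*x - 7*y + 21 = 0.

Step 1: f(0, 3) = 0, so P lies on C.
Step 2: partial derivatives
  f_x(x, y) = 6*x**2 + 2*x*y + 4*x + 2*y**2 + 2*y - 2, f_y(x, y) = x**2 + 4*x*y + 2*x - 2*y - 1.
  f_x(P) = 22, f_y(P) = -7 (gradient nonzero, so P is smooth).
Step 3: tangent line at P: 22·(x − 0) + -7·(y − 3) = 0.
Expanding: 22*x - 7*y + 21 = 0.


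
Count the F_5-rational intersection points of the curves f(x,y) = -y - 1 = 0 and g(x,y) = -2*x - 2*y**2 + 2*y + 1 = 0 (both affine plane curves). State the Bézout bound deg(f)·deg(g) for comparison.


Common zeros: {(1, 4)}; count = 1; Bézout bound = 2.

deg(f) = 1, deg(g) = 2, so Bézout bound = 2.
Scan x ∈ F_5. For each x, list the y ∈ F_5 with f(x, y) ≡ 0 and those with g(x, y) ≡ 0 (mod 5); the common zeros in that column are the intersection.
  x = 0: f ≡ 0 at y ∈ {4}; g ≡ 0 at y ∈ ∅; common: ∅.
  x = 1: f ≡ 0 at y ∈ {4}; g ≡ 0 at y ∈ {2, 4}; common: {4}.
  x = 2: f ≡ 0 at y ∈ {4}; g ≡ 0 at y ∈ {3}; common: ∅.
  x = 3: f ≡ 0 at y ∈ {4}; g ≡ 0 at y ∈ {0, 1}; common: ∅.
  x = 4: f ≡ 0 at y ∈ {4}; g ≡ 0 at y ∈ ∅; common: ∅.
Collecting: common zeros = {(1, 4)}, so the count is 1.
Comparison with the Bézout bound: 1 ≤ 2 = deg(f)·deg(g), as expected for curves with no common component (the affine F_5-count falls short of the bound because intersections may lie at infinity, over extension fields, or carry multiplicity).


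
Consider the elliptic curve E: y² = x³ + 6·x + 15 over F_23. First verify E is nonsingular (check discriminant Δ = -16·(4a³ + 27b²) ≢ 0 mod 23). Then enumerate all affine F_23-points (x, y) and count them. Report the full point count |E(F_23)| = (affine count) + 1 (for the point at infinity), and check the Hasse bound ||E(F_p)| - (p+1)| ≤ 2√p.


Affine points = {(2, 9), (2, 14), (5, 3), (5, 20), (7, 3), (7, 20), (8, 0), (9, 4), (9, 19), (11, 3), (11, 20), (13, 6), (13, 17), (17, 4), (17, 19), (20, 4), (20, 19), (21, 8), (21, 15), (22, 10), (22, 13)}; affine count = 21; |E(F_23)| = 22.

Discriminant check: Δ ∝ 4a³ + 27b² = 4·6³ + 27·15² = 4·216 + 27·225 ≡ 16 (mod 23). Nonzero ⇒ E is nonsingular.
For each x ∈ F_23, compute rhs = x³ + 6·x + 15 mod 23, then count y ∈ F_23 with y² ≡ rhs.
  x = 0: rhs = 15, matching y values: none (0 points).
  x = 1: rhs = 22, matching y values: none (0 points).
  x = 2: rhs = 12, matching y values: 9, 14 (2 points).
  x = 3: rhs = 14, matching y values: none (0 points).
  x = 4: rhs = 11, matching y values: none (0 points).
  x = 5: rhs = 9, matching y values: 3, 20 (2 points).
  x = 6: rhs = 14, matching y values: none (0 points).
  x = 7: rhs = 9, matching y values: 3, 20 (2 points).
  x = 8: rhs = 0, matching y values: 0 (1 points).
  x = 9: rhs = 16, matching y values: 4, 19 (2 points).
  x = 10: rhs = 17, matching y values: none (0 points).
  x = 11: rhs = 9, matching y values: 3, 20 (2 points).
  x = 12: rhs = 21, matching y values: none (0 points).
  x = 13: rhs = 13, matching y values: 6, 17 (2 points).
  x = 14: rhs = 14, matching y values: none (0 points).
  x = 15: rhs = 7, matching y values: none (0 points).
  x = 16: rhs = 21, matching y values: none (0 points).
  x = 17: rhs = 16, matching y values: 4, 19 (2 points).
  x = 18: rhs = 21, matching y values: none (0 points).
  x = 19: rhs = 19, matching y values: none (0 points).
  x = 20: rhs = 16, matching y values: 4, 19 (2 points).
  x = 21: rhs = 18, matching y values: 8, 15 (2 points).
  x = 22: rhs = 8, matching y values: 10, 13 (2 points).
Total affine count: 21.
Full point count |E(F_23)| = 21 + 1 = 22.
Hasse bound: |22 − (23+1)| = |-2| = 2 ≤ 2√23 ≈ 9.5917 ✓.


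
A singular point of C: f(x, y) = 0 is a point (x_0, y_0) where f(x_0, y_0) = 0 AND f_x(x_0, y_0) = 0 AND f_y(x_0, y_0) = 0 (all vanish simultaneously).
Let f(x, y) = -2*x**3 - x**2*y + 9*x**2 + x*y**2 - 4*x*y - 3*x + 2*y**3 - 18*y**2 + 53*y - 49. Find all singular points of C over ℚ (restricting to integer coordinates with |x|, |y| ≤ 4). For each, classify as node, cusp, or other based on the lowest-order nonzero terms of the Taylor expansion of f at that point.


Singular points: {(1, 3)}; classification: cusp.

Compute partial derivatives:
  f_x = -6*x**2 - 2*x*y + 18*x + y**2 - 4*y - 3.
  f_y = -x**2 + 2*x*y - 4*x + 6*y**2 - 36*y + 53.
Scan x_0 ∈ {−4, ..., 4}. For each x_0, f_y(x_0, y) is a polynomial in y; find its integer roots y ∈ {−4, ..., 4}, then test f_x and f at those candidates.
  x = -4: f_y(-4, y) = 6*y**2 - 44*y + 53; no integer root y with |y| ≤ 4.
  x = -3: f_y(-3, y) = 6*y**2 - 42*y + 56; no integer root y with |y| ≤ 4.
  x = -2: f_y(-2, y) = 6*y**2 - 40*y + 57; no integer root y with |y| ≤ 4.
  x = -1: f_y(-1, y) = 6*y**2 - 38*y + 56; vanishes at y ∈ {4}. (-1, 4): f_x = -19 ≠ 0.
  x = 0: f_y(0, y) = 6*y**2 - 36*y + 53; no integer root y with |y| ≤ 4.
  x = 1: f_y(1, y) = 6*y**2 - 34*y + 48; vanishes at y ∈ {3}. (1, 3): f_x = 0, f = 0 — SINGULAR.
  x = 2: f_y(2, y) = 6*y**2 - 32*y + 41; no integer root y with |y| ≤ 4.
  x = 3: f_y(3, y) = 6*y**2 - 30*y + 32; no integer root y with |y| ≤ 4.
  x = 4: f_y(4, y) = 6*y**2 - 28*y + 21; no integer root y with |y| ≤ 4.
Only singular point on the grid: (1, 3).
Classify: substitute x = 1 + u, y = 3 + v and expand: f = -2*u**3 - u**2*v + u*v**2 + 2*v**3 + v**2.
No constant or linear terms (consistent with a singular point). Quadratic part: v**2. Cubic part: -2*u**3 - u**2*v + u*v**2 + 2*v**3.
The quadratic part v**2 is a perfect square, so there is a single (double) tangent line v = 0, i.e. y = 3. Restricting the cubic part to that line (v = 0) leaves -2*u**3 ≠ 0, so f is not divisible by v and the branch is v² ≈ 2*u**3 to lowest order — this is a cusp.
Classification: cusp.


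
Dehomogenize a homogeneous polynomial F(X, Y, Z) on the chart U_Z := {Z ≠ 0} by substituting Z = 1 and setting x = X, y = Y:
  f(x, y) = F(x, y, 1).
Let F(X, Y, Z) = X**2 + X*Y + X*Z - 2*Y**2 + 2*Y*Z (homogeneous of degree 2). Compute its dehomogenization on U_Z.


f(x, y) = x**2 + x*y + x - 2*y**2 + 2*y

On U_Z we set Z = 1. Each monomial c·X^i·Y^j·Z^k in F becomes c·x^i·y^j·1^k = c·x^i·y^j.
Substituting Z = 1: F(X, Y, 1) = x**2 + x*y + x - 2*y**2 + 2*y.
Note: deg(f) ≤ deg(F) = 2; strict inequality happens when F is divisible by Z (lost terms).


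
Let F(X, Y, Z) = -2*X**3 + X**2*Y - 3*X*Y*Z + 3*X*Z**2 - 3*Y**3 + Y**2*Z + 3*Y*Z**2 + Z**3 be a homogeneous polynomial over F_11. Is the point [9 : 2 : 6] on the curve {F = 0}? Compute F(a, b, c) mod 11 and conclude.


F(9,2,6) ≡ 4 (mod 11); P is NOT on the curve.

Evaluate F(9, 2, 6) term-by-term (mod 11).
  -2*X**3 ↦ -2·729·1·1 = -1458
  X**2*Y ↦ 1·81·2·1 = 162
  -3*X*Y*Z ↦ -3·9·2·6 = -324
  3*X*Z**2 ↦ 3·9·1·36 = 972
  -3*Y**3 ↦ -3·1·8·1 = -24
  Y**2*Z ↦ 1·1·4·6 = 24
  3*Y*Z**2 ↦ 3·1·2·36 = 216
  Z**3 ↦ 1·1·1·216 = 216
Sum: F(9, 2, 6) = (-1458) + (162) + (-324) + (972) + (-24) + (24) + (216) + (216) = -216.
Reducing mod 11: -216 ≡ 4 (mod 11).
Since F(a, b, c) ≡ 4 ≠ 0 (mod 11), P does NOT lie on the curve.


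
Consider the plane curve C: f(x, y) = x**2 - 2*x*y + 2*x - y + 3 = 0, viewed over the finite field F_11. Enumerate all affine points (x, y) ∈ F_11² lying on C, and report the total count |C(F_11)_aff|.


Affine F_11-points: {(0, 3), (1, 2), (2, 0), (3, 1), (4, 3), (6, 9), (7, 0), (8, 1), (9, 10), (10, 9)}; count = 10.

For each of the 121 pairs (x, y) ∈ F_11², evaluate f(x, y) mod 11. Record the zeros.
  x = 0: [0↦3, 1↦2, 2↦1, 3↦0, 4↦10, 5↦9, 6↦8, 7↦7, 8↦6, 9↦5, 10↦4]  zeros at y ∈ {3}
  x = 1: [0↦6, 1↦3, 2↦0, 3↦8, 4↦5, 5↦2, 6↦10, 7↦7, 8↦4, 9↦1, 10↦9]  zeros at y ∈ {2}
  x = 2: [0↦0, 1↦6, 2↦1, 3↦7, 4↦2, 5↦8, 6↦3, 7↦9, 8↦4, 9↦10, 10↦5]  zeros at y ∈ {0}
  x = 3: [0↦7, 1↦0, 2↦4, 3↦8, 4↦1, 5↦5, 6↦9, 7↦2, 8↦6, 9↦10, 10↦3]  zeros at y ∈ {1}
  x = 4: [0↦5, 1↦7, 2↦9, 3↦0, 4↦2, 5↦4, 6↦6, 7↦8, 8↦10, 9↦1, 10↦3]  zeros at y ∈ {3}
  x = 5: [0↦5, 1↦5, 2↦5, 3↦5, 4↦5, 5↦5, 6↦5, 7↦5, 8↦5, 9↦5, 10↦5]  zeros at y ∈ ∅
  x = 6: [0↦7, 1↦5, 2↦3, 3↦1, 4↦10, 5↦8, 6↦6, 7↦4, 8↦2, 9↦0, 10↦9]  zeros at y ∈ {9}
  x = 7: [0↦0, 1↦7, 2↦3, 3↦10, 4↦6, 5↦2, 6↦9, 7↦5, 8↦1, 9↦8, 10↦4]  zeros at y ∈ {0}
  x = 8: [0↦6, 1↦0, 2↦5, 3↦10, 4↦4, 5↦9, 6↦3, 7↦8, 8↦2, 9↦7, 10↦1]  zeros at y ∈ {1}
  x = 9: [0↦3, 1↦6, 2↦9, 3↦1, 4↦4, 5↦7, 6↦10, 7↦2, 8↦5, 9↦8, 10↦0]  zeros at y ∈ {10}
  x = 10: [0↦2, 1↦3, 2↦4, 3↦5, 4↦6, 5↦7, 6↦8, 7↦9, 8↦10, 9↦0, 10↦1]  zeros at y ∈ {9}
Collecting zeros: affine points = {(0, 3), (1, 2), (2, 0), (3, 1), (4, 3), (6, 9), (7, 0), (8, 1), (9, 10), (10, 9)}.
Total count |C(F_11)_aff| = 10.


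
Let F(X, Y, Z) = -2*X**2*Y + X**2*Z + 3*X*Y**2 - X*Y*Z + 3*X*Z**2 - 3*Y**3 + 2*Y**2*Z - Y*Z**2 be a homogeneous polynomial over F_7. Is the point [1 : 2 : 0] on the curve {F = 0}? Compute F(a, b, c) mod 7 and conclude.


F(1,2,0) ≡ 5 (mod 7); P is NOT on the curve.

Evaluate F(1, 2, 0) term-by-term (mod 7).
  -2*X**2*Y ↦ -2·1·2·1 = -4
  X**2*Z ↦ 1·1·1·0 = 0
  3*X*Y**2 ↦ 3·1·4·1 = 12
  -X*Y*Z ↦ -1·1·2·0 = 0
  3*X*Z**2 ↦ 3·1·1·0 = 0
  -3*Y**3 ↦ -3·1·8·1 = -24
  2*Y**2*Z ↦ 2·1·4·0 = 0
  -Y*Z**2 ↦ -1·1·2·0 = 0
Sum: F(1, 2, 0) = (-4) + (0) + (12) + (0) + (0) + (-24) + (0) + (0) = -16.
Reducing mod 7: -16 ≡ 5 (mod 7).
Since F(a, b, c) ≡ 5 ≠ 0 (mod 7), P does NOT lie on the curve.


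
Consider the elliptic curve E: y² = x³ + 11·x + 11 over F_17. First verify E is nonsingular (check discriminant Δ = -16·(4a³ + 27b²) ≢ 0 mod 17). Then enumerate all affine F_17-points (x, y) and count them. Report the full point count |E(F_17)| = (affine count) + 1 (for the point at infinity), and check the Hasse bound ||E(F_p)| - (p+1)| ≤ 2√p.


Affine points = {(4, 0), (5, 2), (5, 15), (6, 2), (6, 15), (8, 4), (8, 13), (10, 4), (10, 13), (11, 1), (11, 16), (12, 1), (12, 16), (14, 6), (14, 11), (15, 7), (15, 10), (16, 4), (16, 13)}; affine count = 19; |E(F_17)| = 20.

Discriminant check: Δ ∝ 4a³ + 27b² = 4·11³ + 27·11² = 4·1331 + 27·121 ≡ 6 (mod 17). Nonzero ⇒ E is nonsingular.
For each x ∈ F_17, compute rhs = x³ + 11·x + 11 mod 17, then count y ∈ F_17 with y² ≡ rhs.
  x = 0: rhs = 11, matching y values: none (0 points).
  x = 1: rhs = 6, matching y values: none (0 points).
  x = 2: rhs = 7, matching y values: none (0 points).
  x = 3: rhs = 3, matching y values: none (0 points).
  x = 4: rhs = 0, matching y values: 0 (1 points).
  x = 5: rhs = 4, matching y values: 2, 15 (2 points).
  x = 6: rhs = 4, matching y values: 2, 15 (2 points).
  x = 7: rhs = 6, matching y values: none (0 points).
  x = 8: rhs = 16, matching y values: 4, 13 (2 points).
  x = 9: rhs = 6, matching y values: none (0 points).
  x = 10: rhs = 16, matching y values: 4, 13 (2 points).
  x = 11: rhs = 1, matching y values: 1, 16 (2 points).
  x = 12: rhs = 1, matching y values: 1, 16 (2 points).
  x = 13: rhs = 5, matching y values: none (0 points).
  x = 14: rhs = 2, matching y values: 6, 11 (2 points).
  x = 15: rhs = 15, matching y values: 7, 10 (2 points).
  x = 16: rhs = 16, matching y values: 4, 13 (2 points).
Total affine count: 19.
Full point count |E(F_17)| = 19 + 1 = 20.
Hasse bound: |20 − (17+1)| = |2| = 2 ≤ 2√17 ≈ 8.2462 ✓.


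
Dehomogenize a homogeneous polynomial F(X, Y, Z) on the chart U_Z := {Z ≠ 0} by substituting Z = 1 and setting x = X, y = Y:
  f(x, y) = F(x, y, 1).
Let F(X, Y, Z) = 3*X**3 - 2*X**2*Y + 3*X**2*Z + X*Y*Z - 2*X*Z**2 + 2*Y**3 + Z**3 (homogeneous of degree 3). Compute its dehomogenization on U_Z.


f(x, y) = 3*x**3 - 2*x**2*y + 3*x**2 + x*y - 2*x + 2*y**3 + 1

On U_Z we set Z = 1. Each monomial c·X^i·Y^j·Z^k in F becomes c·x^i·y^j·1^k = c·x^i·y^j.
Substituting Z = 1: F(X, Y, 1) = 3*x**3 - 2*x**2*y + 3*x**2 + x*y - 2*x + 2*y**3 + 1.
Note: deg(f) ≤ deg(F) = 3; strict inequality happens when F is divisible by Z (lost terms).


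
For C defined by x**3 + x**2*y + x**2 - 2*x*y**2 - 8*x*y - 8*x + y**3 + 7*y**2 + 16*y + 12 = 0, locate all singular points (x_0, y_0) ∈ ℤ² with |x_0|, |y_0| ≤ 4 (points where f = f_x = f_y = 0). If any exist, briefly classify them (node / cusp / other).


Singular points: {(0, -2)}; classification: node.

Compute partial derivatives:
  f_x = 3*x**2 + 2*x*y + 2*x - 2*y**2 - 8*y - 8.
  f_y = x**2 - 4*x*y - 8*x + 3*y**2 + 14*y + 16.
Scan x_0 ∈ {−4, ..., 4}. For each x_0, f_y(x_0, y) is a polynomial in y; find its integer roots y ∈ {−4, ..., 4}, then test f_x and f at those candidates.
  x = -4: f_y(-4, y) = 3*y**2 + 30*y + 64; no integer root y with |y| ≤ 4.
  x = -3: f_y(-3, y) = 3*y**2 + 26*y + 49; no integer root y with |y| ≤ 4.
  x = -2: f_y(-2, y) = 3*y**2 + 22*y + 36; no integer root y with |y| ≤ 4.
  x = -1: f_y(-1, y) = 3*y**2 + 18*y + 25; no integer root y with |y| ≤ 4.
  x = 0: f_y(0, y) = 3*y**2 + 14*y + 16; vanishes at y ∈ {-2}. (0, -2): f_x = 0, f = 0 — SINGULAR.
  x = 1: f_y(1, y) = 3*y**2 + 10*y + 9; no integer root y with |y| ≤ 4.
  x = 2: f_y(2, y) = 3*y**2 + 6*y + 4; no integer root y with |y| ≤ 4.
  x = 3: f_y(3, y) = 3*y**2 + 2*y + 1; no integer root y with |y| ≤ 4.
  x = 4: f_y(4, y) = 3*y**2 - 2*y; vanishes at y ∈ {0}. (4, 0): f_x = 48 ≠ 0.
Only singular point on the grid: (0, -2).
Classify: substitute x = 0 + u, y = -2 + v and expand: f = u**3 + u**2*v - u**2 - 2*u*v**2 + v**3 + v**2.
No constant or linear terms (consistent with a singular point). Quadratic part: -u**2 + v**2. Cubic part: u**3 + u**2*v - 2*u*v**2 + v**3.
The quadratic part v**2 - u**2 = (v − u)(v + u) splits into two distinct linear factors, so there are two distinct tangent lines y − -2 = ±(x − 0) — this is a node (ordinary double point).
Classification: node.


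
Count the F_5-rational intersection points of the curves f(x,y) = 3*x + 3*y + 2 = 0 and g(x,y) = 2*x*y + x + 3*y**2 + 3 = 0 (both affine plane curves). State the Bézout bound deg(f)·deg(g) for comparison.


Common zeros: {(4, 2)}; count = 1; Bézout bound = 2.

deg(f) = 1, deg(g) = 2, so Bézout bound = 2.
Scan x ∈ F_5. For each x, list the y ∈ F_5 with f(x, y) ≡ 0 and those with g(x, y) ≡ 0 (mod 5); the common zeros in that column are the intersection.
  x = 0: f ≡ 0 at y ∈ {1}; g ≡ 0 at y ∈ {2, 3}; common: ∅.
  x = 1: f ≡ 0 at y ∈ {0}; g ≡ 0 at y ∈ {2, 4}; common: ∅.
  x = 2: f ≡ 0 at y ∈ {4}; g ≡ 0 at y ∈ {0, 2}; common: ∅.
  x = 3: f ≡ 0 at y ∈ {3}; g ≡ 0 at y ∈ {1, 2}; common: ∅.
  x = 4: f ≡ 0 at y ∈ {2}; g ≡ 0 at y ∈ {2}; common: {2}.
Collecting: common zeros = {(4, 2)}, so the count is 1.
Comparison with the Bézout bound: 1 ≤ 2 = deg(f)·deg(g), as expected for curves with no common component (the affine F_5-count falls short of the bound because intersections may lie at infinity, over extension fields, or carry multiplicity).
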